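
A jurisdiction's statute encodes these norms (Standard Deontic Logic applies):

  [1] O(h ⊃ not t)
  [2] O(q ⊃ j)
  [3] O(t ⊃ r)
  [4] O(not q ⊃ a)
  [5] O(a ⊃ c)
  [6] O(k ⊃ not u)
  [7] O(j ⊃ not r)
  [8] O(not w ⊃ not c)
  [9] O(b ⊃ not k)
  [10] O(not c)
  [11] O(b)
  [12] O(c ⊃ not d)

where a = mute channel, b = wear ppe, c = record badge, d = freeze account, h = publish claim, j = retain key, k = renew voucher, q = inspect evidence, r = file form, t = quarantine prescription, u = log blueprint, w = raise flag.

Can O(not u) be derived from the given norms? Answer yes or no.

Premise 6 is O(k ⊃ not u), but O(k) is not derivable from the premises, so it does not yield O(not u).
No other premise forces O(not u). An ideal world satisfying every premise can still have not u false, so O(not u) is not derivable.

No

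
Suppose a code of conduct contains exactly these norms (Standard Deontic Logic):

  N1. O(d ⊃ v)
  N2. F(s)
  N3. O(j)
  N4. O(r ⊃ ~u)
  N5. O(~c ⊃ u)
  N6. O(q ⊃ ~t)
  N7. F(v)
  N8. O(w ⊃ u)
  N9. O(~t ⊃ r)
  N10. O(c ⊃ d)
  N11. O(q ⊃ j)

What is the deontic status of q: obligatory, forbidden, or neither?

Forbidden

F(v) at premise 7 means O(~v).
Premise 1, O(d ⊃ v), contraposes to O(~v ⊃ ~d); with O(~v) we get O(~d).
Premise 10, O(c ⊃ d), contraposes to O(~d ⊃ ~c); with O(~d) we get O(~c).
With premise 5, O(~c ⊃ u), the K-axiom yields O(u).
Premise 4 is O(r ⊃ ~u); contrapositively O(u ⊃ ~r). Since O(u) holds, K gives O(~r).
Premise 9 is O(~t ⊃ r); contrapositively O(~r ⊃ t). Since O(~r) holds, K gives O(t).
The contrapositive of premise 6 (O(q ⊃ ~t)) is O(t ⊃ ~q), and O(t) is already established, so O(~q).
Premises 2, 3, 8, 11 do not contribute to this derivation.
Thus O(~q), which is F(q): q is forbidden.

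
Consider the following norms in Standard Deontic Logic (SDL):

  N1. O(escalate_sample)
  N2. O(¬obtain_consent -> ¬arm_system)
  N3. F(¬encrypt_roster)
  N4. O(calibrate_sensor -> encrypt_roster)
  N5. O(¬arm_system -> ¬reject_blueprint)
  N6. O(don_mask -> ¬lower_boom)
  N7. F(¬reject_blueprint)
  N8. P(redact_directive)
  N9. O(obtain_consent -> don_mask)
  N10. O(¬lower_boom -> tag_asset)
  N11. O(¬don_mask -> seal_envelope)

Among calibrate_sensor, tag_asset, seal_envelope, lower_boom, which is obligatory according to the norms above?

Premise 7, F(¬reject_blueprint), is equivalent to O(reject_blueprint).
Premise 5 is O(¬arm_system -> ¬reject_blueprint); contrapositively O(reject_blueprint -> arm_system). Since O(reject_blueprint) holds, K gives O(arm_system).
Premise 2 is O(¬obtain_consent -> ¬arm_system); contrapositively O(arm_system -> obtain_consent). Since O(arm_system) holds, K gives O(obtain_consent).
With premise 9, O(obtain_consent -> don_mask), the K-axiom yields O(don_mask).
Premise 6 is O(don_mask -> ¬lower_boom); since O(don_mask), deontic closure gives O(¬lower_boom).
From O(¬lower_boom) and premise 10, O(¬lower_boom -> tag_asset), we obtain O(tag_asset).
So O(tag_asset) holds — tag_asset is obligatory. None of the other listed options is made obligatory by any chain of premises.

tag_asset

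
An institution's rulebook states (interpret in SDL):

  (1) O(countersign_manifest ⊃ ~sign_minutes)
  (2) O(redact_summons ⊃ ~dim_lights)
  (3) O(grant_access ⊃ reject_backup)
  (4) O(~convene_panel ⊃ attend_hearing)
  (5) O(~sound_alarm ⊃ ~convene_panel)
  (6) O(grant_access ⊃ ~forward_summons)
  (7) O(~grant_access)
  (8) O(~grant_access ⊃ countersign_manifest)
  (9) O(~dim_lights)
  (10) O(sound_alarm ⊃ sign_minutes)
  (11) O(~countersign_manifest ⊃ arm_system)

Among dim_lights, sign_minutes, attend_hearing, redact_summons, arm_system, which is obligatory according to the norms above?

attend_hearing

Premise 7 states O(~grant_access) outright.
Premise 8 is O(~grant_access ⊃ countersign_manifest); since O(~grant_access), deontic closure gives O(countersign_manifest).
Premise 1 is O(countersign_manifest ⊃ ~sign_minutes); since O(countersign_manifest), deontic closure gives O(~sign_minutes).
Premise 10, O(sound_alarm ⊃ sign_minutes), contraposes to O(~sign_minutes ⊃ ~sound_alarm); with O(~sign_minutes) we get O(~sound_alarm).
Applying K to premise 5 (O(~sound_alarm ⊃ ~convene_panel)) and O(~sound_alarm) yields O(~convene_panel).
Premise 4 is O(~convene_panel ⊃ attend_hearing); since O(~convene_panel), deontic closure gives O(attend_hearing).
So O(attend_hearing) holds — attend_hearing is obligatory. None of the other listed options is made obligatory by any chain of premises.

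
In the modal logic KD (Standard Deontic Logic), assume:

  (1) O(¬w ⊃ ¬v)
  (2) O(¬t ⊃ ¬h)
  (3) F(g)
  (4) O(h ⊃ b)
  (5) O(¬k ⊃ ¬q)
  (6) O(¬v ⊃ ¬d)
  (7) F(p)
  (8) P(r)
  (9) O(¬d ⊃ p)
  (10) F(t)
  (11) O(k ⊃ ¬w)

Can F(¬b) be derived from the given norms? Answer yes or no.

No

Premise 4 is O(h ⊃ b), but O(h) is not derivable from the premises, so it does not yield O(b).
No other premise forces O(b). An ideal world satisfying every premise can still have ¬b true, so F(¬b) is not derivable.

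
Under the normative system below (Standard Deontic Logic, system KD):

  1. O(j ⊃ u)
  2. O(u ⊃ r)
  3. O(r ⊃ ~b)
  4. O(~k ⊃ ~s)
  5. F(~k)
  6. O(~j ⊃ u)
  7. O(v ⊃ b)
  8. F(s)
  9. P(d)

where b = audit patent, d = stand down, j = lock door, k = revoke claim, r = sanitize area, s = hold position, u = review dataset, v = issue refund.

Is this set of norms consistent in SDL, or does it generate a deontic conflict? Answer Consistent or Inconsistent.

Consistent

Premise 4 is O(~k ⊃ ~s); even if O(~s) held, inferring O(~k) would be affirming the consequent — invalid.
So O(~k) is not derivable, and the apparent clash with O(k) does not arise.
A world satisfying every obligation exists (e.g. b=false, d=false, j=false, k=true, r=true, s=false, u=true, v=false); no atom is both obligatory and forbidden, so the set is consistent.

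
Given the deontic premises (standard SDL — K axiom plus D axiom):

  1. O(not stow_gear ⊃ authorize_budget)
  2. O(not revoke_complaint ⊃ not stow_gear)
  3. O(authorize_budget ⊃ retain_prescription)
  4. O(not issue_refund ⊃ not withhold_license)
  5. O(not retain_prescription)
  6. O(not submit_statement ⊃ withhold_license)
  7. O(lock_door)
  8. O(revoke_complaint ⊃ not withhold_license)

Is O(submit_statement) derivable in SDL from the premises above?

From premise 5 we have O(not retain_prescription).
The contrapositive of premise 3 (O(authorize_budget ⊃ retain_prescription)) is O(not retain_prescription ⊃ not authorize_budget), and O(not retain_prescription) is already established, so O(not authorize_budget).
Premise 1 is O(not stow_gear ⊃ authorize_budget); contrapositively O(not authorize_budget ⊃ stow_gear). Since O(not authorize_budget) holds, K gives O(stow_gear).
Premise 2 is O(not revoke_complaint ⊃ not stow_gear); contrapositively O(stow_gear ⊃ revoke_complaint). Since O(stow_gear) holds, K gives O(revoke_complaint).
From O(revoke_complaint) and premise 8, O(revoke_complaint ⊃ not withhold_license), we obtain O(not withhold_license).
Premise 6 is O(not submit_statement ⊃ withhold_license); contrapositively O(not withhold_license ⊃ submit_statement). Since O(not withhold_license) holds, K gives O(submit_statement).
Premises 4, 7 do not contribute to this derivation.
So O(submit_statement) follows.

Yes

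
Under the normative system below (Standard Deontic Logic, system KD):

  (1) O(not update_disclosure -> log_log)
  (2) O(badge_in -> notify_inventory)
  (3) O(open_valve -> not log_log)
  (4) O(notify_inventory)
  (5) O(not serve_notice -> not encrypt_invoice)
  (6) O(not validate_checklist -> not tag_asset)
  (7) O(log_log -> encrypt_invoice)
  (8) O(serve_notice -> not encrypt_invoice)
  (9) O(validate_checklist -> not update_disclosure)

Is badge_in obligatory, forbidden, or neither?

Premise 2 is O(badge_in -> notify_inventory); even if O(notify_inventory) held, inferring O(badge_in) would be affirming the consequent — invalid.
No premise or chain of K-axiom applications forces O(badge_in), and none forces O(not badge_in). So badge_in is neither obligatory nor forbidden under these norms.

Neither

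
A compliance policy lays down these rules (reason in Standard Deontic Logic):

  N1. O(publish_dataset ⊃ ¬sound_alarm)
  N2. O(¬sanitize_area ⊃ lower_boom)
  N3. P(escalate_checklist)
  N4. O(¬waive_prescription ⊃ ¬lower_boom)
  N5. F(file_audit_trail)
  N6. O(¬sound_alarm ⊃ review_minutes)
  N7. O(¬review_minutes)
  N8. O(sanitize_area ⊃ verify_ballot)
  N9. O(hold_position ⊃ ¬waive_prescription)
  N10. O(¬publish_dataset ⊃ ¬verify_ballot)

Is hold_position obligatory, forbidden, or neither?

Premise 7 states O(¬review_minutes) outright.
Premise 6 is O(¬sound_alarm ⊃ review_minutes); contrapositively O(¬review_minutes ⊃ sound_alarm). Since O(¬review_minutes) holds, K gives O(sound_alarm).
Premise 1, O(publish_dataset ⊃ ¬sound_alarm), contraposes to O(sound_alarm ⊃ ¬publish_dataset); with O(sound_alarm) we get O(¬publish_dataset).
Premise 10 is O(¬publish_dataset ⊃ ¬verify_ballot); since O(¬publish_dataset), deontic closure gives O(¬verify_ballot).
Premise 8 is O(sanitize_area ⊃ verify_ballot); contrapositively O(¬verify_ballot ⊃ ¬sanitize_area). Since O(¬verify_ballot) holds, K gives O(¬sanitize_area).
With premise 2, O(¬sanitize_area ⊃ lower_boom), the K-axiom yields O(lower_boom).
Premise 4, O(¬waive_prescription ⊃ ¬lower_boom), contraposes to O(lower_boom ⊃ waive_prescription); with O(lower_boom) we get O(waive_prescription).
The contrapositive of premise 9 (O(hold_position ⊃ ¬waive_prescription)) is O(waive_prescription ⊃ ¬hold_position), and O(waive_prescription) is already established, so O(¬hold_position).
Premises 3, 5 do not contribute to this derivation.
Thus O(¬hold_position), which is F(hold_position): hold_position is forbidden.

Forbidden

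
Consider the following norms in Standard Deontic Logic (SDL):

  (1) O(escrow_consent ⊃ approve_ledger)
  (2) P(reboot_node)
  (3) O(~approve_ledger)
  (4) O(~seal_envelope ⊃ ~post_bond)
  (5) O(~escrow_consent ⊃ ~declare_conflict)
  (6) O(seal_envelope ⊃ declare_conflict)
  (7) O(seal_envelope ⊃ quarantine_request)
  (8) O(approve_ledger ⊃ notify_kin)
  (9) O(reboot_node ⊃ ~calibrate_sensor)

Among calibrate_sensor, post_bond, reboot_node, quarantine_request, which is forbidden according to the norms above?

Premise 3 gives O(~approve_ledger).
The contrapositive of premise 1 (O(escrow_consent ⊃ approve_ledger)) is O(~approve_ledger ⊃ ~escrow_consent), and O(~approve_ledger) is already established, so O(~escrow_consent).
Premise 5 is O(~escrow_consent ⊃ ~declare_conflict); since O(~escrow_consent), deontic closure gives O(~declare_conflict).
Premise 6, O(seal_envelope ⊃ declare_conflict), contraposes to O(~declare_conflict ⊃ ~seal_envelope); with O(~declare_conflict) we get O(~seal_envelope).
From O(~seal_envelope) and premise 4, O(~seal_envelope ⊃ ~post_bond), we obtain O(~post_bond).
So O(~post_bond) holds, i.e. post_bond is forbidden. None of the other listed options is forbidden under the premises.

post_bond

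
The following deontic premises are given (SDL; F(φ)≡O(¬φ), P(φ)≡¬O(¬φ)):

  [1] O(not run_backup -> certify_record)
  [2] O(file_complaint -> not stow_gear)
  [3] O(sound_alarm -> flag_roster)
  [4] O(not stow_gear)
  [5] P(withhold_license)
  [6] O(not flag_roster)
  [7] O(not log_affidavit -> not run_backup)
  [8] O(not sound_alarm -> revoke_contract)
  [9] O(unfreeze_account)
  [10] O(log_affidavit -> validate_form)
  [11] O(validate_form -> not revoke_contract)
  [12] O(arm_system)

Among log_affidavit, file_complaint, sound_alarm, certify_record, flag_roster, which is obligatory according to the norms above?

Premise 6 gives O(not flag_roster).
Premise 3, O(sound_alarm -> flag_roster), contraposes to O(not flag_roster -> not sound_alarm); with O(not flag_roster) we get O(not sound_alarm).
Applying K to premise 8 (O(not sound_alarm -> revoke_contract)) and O(not sound_alarm) yields O(revoke_contract).
Premise 11, O(validate_form -> not revoke_contract), contraposes to O(revoke_contract -> not validate_form); with O(revoke_contract) we get O(not validate_form).
The contrapositive of premise 10 (O(log_affidavit -> validate_form)) is O(not validate_form -> not log_affidavit), and O(not validate_form) is already established, so O(not log_affidavit).
Premise 7 is O(not log_affidavit -> not run_backup); since O(not log_affidavit), deontic closure gives O(not run_backup).
Premise 1 is O(not run_backup -> certify_record); since O(not run_backup), deontic closure gives O(certify_record).
So O(certify_record) holds — certify_record is obligatory. None of the other listed options is made obligatory by any chain of premises.

certify_record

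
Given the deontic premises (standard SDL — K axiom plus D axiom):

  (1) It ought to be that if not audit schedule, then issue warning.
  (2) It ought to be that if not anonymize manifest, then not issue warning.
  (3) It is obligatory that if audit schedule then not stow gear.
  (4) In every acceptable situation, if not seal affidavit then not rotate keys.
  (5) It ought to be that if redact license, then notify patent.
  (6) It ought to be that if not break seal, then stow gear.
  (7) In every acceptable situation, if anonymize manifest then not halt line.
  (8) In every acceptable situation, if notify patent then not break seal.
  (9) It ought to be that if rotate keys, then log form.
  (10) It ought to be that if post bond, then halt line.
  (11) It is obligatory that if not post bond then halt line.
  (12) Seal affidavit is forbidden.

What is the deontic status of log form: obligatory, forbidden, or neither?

Neither

Premise 9 is O(rotate_keys → log_form), but O(rotate_keys) is not derivable from the premises, so it does not yield O(log_form).
No premise or chain of K-axiom applications forces O(log_form), and none forces O(¬log_form). So log_form is neither obligatory nor forbidden under these norms.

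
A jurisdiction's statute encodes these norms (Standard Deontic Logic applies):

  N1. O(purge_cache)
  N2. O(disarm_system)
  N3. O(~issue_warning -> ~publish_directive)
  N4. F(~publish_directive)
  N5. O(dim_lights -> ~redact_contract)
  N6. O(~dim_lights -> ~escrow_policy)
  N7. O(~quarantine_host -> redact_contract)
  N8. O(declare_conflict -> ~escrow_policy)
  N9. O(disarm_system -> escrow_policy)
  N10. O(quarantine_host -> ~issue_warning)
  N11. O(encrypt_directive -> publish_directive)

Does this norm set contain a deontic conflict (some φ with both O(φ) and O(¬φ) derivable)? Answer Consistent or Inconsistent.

Premise 4, F(~publish_directive), is equivalent to O(publish_directive).
The contrapositive of premise 3 (O(~issue_warning -> ~publish_directive)) is O(publish_directive -> issue_warning), and O(publish_directive) is already established, so O(issue_warning).
Premise 10 is O(quarantine_host -> ~issue_warning); contrapositively O(issue_warning -> ~quarantine_host). Since O(issue_warning) holds, K gives O(~quarantine_host).
Applying K to premise 7 (O(~quarantine_host -> redact_contract)) and O(~quarantine_host) yields O(redact_contract).
Premise 5 is O(dim_lights -> ~redact_contract); contrapositively O(redact_contract -> ~dim_lights). Since O(redact_contract) holds, K gives O(~dim_lights).
From O(~dim_lights) and premise 6, O(~dim_lights -> ~escrow_policy), we obtain O(~escrow_policy).
Premise 9, O(disarm_system -> escrow_policy), contraposes to O(~escrow_policy -> ~disarm_system); with O(~escrow_policy) we get O(~disarm_system).
Yet premise 2 states O(disarm_system).
We now have both O(~disarm_system) and O(disarm_system) — disarm_system is simultaneously obligatory and forbidden, violating the D-axiom.

Inconsistent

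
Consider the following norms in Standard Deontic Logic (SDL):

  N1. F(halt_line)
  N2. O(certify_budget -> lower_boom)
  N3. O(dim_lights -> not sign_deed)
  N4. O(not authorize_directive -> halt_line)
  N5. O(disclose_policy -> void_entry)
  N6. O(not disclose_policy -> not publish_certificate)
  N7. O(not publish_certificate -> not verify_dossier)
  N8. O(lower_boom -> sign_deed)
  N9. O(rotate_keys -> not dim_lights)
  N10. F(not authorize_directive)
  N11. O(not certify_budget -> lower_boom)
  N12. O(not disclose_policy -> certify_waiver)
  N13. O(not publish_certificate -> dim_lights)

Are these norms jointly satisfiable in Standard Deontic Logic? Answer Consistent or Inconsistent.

Premise 4 is O(not authorize_directive -> halt_line), but O(not authorize_directive) is not derivable from the premises, so it does not yield O(halt_line).
So O(halt_line) is not derivable, and the apparent clash with O(not halt_line) does not arise.
A world satisfying every obligation exists (e.g. authorize_directive=true, certify_budget=false, certify_waiver=false, dim_lights=false, disclose_policy=true, halt_line=false, lower_boom=true, publish_certificate=true, rotate_keys=false, sign_deed=true, verify_dossier=false, void_entry=true); no atom is both obligatory and forbidden, so the set is consistent.

Consistent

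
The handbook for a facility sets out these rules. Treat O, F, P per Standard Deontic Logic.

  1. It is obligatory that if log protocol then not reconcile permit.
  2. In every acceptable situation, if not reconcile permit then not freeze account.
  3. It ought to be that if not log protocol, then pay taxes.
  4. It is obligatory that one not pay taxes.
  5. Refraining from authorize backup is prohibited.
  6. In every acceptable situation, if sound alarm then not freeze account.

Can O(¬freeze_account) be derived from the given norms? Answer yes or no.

Yes

From premise 4 we have O(¬pay_taxes).
Premise 3 is O(¬log_protocol → pay_taxes); contrapositively O(¬pay_taxes → log_protocol). Since O(¬pay_taxes) holds, K gives O(log_protocol).
Applying K to premise 1 (O(log_protocol → ¬reconcile_permit)) and O(log_protocol) yields O(¬reconcile_permit).
From O(¬reconcile_permit) and premise 2, O(¬reconcile_permit → ¬freeze_account), we obtain O(¬freeze_account).
Premises 5, 6 do not contribute to this derivation.
So O(¬freeze_account) follows.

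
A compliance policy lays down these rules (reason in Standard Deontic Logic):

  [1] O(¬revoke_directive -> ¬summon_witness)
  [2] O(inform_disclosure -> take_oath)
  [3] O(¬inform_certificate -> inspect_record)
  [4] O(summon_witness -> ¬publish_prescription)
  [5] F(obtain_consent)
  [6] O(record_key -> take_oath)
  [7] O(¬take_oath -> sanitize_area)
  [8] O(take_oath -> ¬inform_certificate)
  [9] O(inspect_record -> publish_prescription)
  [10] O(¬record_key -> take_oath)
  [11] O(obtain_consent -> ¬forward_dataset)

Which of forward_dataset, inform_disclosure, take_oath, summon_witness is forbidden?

summon_witness

Premises 6 and 10 are O(record_key -> take_oath) and O(¬record_key -> take_oath); every ideal world satisfies record_key or ¬record_key, so in either case take_oath holds — hence O(take_oath).
Applying K to premise 8 (O(take_oath -> ¬inform_certificate)) and O(take_oath) yields O(¬inform_certificate).
Premise 3 is O(¬inform_certificate -> inspect_record); since O(¬inform_certificate), deontic closure gives O(inspect_record).
With premise 9, O(inspect_record -> publish_prescription), the K-axiom yields O(publish_prescription).
The contrapositive of premise 4 (O(summon_witness -> ¬publish_prescription)) is O(publish_prescription -> ¬summon_witness), and O(publish_prescription) is already established, so O(¬summon_witness).
So O(¬summon_witness) holds, i.e. summon_witness is forbidden. None of the other listed options is forbidden under the premises.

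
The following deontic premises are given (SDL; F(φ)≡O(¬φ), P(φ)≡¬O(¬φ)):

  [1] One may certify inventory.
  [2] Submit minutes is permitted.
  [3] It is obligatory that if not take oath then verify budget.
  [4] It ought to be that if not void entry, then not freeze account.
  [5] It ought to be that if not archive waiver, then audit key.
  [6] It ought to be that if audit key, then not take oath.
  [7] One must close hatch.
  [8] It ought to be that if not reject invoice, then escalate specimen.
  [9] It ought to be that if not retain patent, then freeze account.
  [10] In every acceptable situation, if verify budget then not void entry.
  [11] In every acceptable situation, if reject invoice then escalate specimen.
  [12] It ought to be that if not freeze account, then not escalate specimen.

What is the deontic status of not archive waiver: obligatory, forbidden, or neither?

By case analysis on reject_invoice: premise 11 gives O(reject_invoice → escalate_specimen) and premise 8 gives O(¬reject_invoice → escalate_specimen), so O(escalate_specimen) either way.
The contrapositive of premise 12 (O(¬freeze_account → ¬escalate_specimen)) is O(escalate_specimen → freeze_account), and O(escalate_specimen) is already established, so O(freeze_account).
The contrapositive of premise 4 (O(¬void_entry → ¬freeze_account)) is O(freeze_account → void_entry), and O(freeze_account) is already established, so O(void_entry).
Premise 10, O(verify_budget → ¬void_entry), contraposes to O(void_entry → ¬verify_budget); with O(void_entry) we get O(¬verify_budget).
Premise 3 is O(¬take_oath → verify_budget); contrapositively O(¬verify_budget → take_oath). Since O(¬verify_budget) holds, K gives O(take_oath).
Premise 6, O(audit_key → ¬take_oath), contraposes to O(take_oath → ¬audit_key); with O(take_oath) we get O(¬audit_key).
Premise 5, O(¬archive_waiver → audit_key), contraposes to O(¬audit_key → archive_waiver); with O(¬audit_key) we get O(archive_waiver).
Premises 1, 2, 7, 9 do not contribute to this derivation.
Thus O(archive_waiver), which is F(¬archive_waiver): ¬archive_waiver is forbidden.

Forbidden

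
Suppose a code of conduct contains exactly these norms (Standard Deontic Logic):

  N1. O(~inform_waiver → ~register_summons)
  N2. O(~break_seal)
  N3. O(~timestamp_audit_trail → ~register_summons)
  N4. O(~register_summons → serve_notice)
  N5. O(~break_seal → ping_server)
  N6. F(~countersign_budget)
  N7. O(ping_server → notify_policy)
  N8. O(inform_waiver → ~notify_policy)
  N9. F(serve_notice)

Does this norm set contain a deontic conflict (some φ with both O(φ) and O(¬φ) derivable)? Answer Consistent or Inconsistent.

Inconsistent

Premise 2 gives O(~break_seal).
From O(~break_seal) and premise 5, O(~break_seal → ping_server), we obtain O(ping_server).
Premise 7 is O(ping_server → notify_policy); since O(ping_server), deontic closure gives O(notify_policy).
The contrapositive of premise 8 (O(inform_waiver → ~notify_policy)) is O(notify_policy → ~inform_waiver), and O(notify_policy) is already established, so O(~inform_waiver).
Applying K to premise 1 (O(~inform_waiver → ~register_summons)) and O(~inform_waiver) yields O(~register_summons).
Premise 4 is O(~register_summons → serve_notice); since O(~register_summons), deontic closure gives O(serve_notice).
However, F(serve_notice) at premise 9 amounts to O(~serve_notice).
We now have both O(serve_notice) and O(~serve_notice) — serve_notice is simultaneously obligatory and forbidden, violating the D-axiom.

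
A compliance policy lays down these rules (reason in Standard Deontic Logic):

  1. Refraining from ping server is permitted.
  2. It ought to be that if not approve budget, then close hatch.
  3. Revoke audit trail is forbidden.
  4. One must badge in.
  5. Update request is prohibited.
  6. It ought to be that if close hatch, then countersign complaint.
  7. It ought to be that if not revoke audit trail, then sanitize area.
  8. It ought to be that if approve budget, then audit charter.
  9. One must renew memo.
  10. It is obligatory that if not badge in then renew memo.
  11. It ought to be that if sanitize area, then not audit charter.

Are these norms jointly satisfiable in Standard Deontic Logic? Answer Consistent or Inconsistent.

Premise 10 is O(¬badge_in → renew_memo); even if O(renew_memo) held, inferring O(¬badge_in) would be affirming the consequent — invalid.
So O(¬badge_in) is not derivable, and the apparent clash with O(badge_in) does not arise.
A world satisfying every obligation exists (e.g. approve_budget=false, audit_charter=false, badge_in=true, close_hatch=true, countersign_complaint=true, ping_server=false, renew_memo=true, revoke_audit_trail=false, sanitize_area=true, update_request=false); no atom is both obligatory and forbidden, so the set is consistent.

Consistent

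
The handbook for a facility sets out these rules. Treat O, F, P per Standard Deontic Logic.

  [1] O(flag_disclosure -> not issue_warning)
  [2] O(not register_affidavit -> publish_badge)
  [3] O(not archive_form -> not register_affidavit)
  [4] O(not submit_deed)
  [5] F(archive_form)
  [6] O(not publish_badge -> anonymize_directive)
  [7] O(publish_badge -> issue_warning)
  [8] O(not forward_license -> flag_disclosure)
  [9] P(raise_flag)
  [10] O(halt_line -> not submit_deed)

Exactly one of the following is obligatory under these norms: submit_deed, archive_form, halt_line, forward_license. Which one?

forward_license

Premise 5 is F(archive_form), i.e. O(not archive_form).
With premise 3, O(not archive_form -> not register_affidavit), the K-axiom yields O(not register_affidavit).
Applying K to premise 2 (O(not register_affidavit -> publish_badge)) and O(not register_affidavit) yields O(publish_badge).
Applying K to premise 7 (O(publish_badge -> issue_warning)) and O(publish_badge) yields O(issue_warning).
Premise 1 is O(flag_disclosure -> not issue_warning); contrapositively O(issue_warning -> not flag_disclosure). Since O(issue_warning) holds, K gives O(not flag_disclosure).
Premise 8, O(not forward_license -> flag_disclosure), contraposes to O(not flag_disclosure -> forward_license); with O(not flag_disclosure) we get O(forward_license).
So O(forward_license) holds — forward_license is obligatory. None of the other listed options is made obligatory by any chain of premises.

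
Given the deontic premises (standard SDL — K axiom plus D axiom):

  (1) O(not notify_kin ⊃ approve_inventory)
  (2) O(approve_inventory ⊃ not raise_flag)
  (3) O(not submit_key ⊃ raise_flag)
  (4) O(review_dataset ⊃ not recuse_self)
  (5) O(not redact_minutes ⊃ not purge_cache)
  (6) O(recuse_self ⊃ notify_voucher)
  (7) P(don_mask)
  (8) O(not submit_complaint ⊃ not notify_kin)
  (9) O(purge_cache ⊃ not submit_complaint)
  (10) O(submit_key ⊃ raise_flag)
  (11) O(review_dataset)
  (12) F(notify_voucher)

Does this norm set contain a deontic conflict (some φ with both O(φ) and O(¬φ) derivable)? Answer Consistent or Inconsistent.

Consistent

Premise 6 is O(recuse_self ⊃ notify_voucher), but O(recuse_self) is not derivable from the premises, so it does not yield O(notify_voucher).
So O(notify_voucher) is not derivable, and the apparent clash with O(not notify_voucher) does not arise.
A world satisfying every obligation exists (e.g. approve_inventory=false, don_mask=false, notify_kin=true, notify_voucher=false, purge_cache=false, raise_flag=true, recuse_self=false, redact_minutes=false, review_dataset=true, submit_complaint=true, submit_key=false); no atom is both obligatory and forbidden, so the set is consistent.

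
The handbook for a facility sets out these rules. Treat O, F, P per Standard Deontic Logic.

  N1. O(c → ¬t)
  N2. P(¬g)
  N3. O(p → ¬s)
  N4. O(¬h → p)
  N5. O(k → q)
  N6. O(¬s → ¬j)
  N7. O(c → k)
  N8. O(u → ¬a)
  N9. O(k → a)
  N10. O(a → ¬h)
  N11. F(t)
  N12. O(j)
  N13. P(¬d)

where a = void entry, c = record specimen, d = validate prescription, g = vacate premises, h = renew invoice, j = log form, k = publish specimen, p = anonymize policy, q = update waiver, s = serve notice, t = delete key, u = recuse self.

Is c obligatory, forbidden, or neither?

From premise 12 we have O(j).
The contrapositive of premise 6 (O(¬s → ¬j)) is O(j → s), and O(j) is already established, so O(s).
Premise 3, O(p → ¬s), contraposes to O(s → ¬p); with O(s) we get O(¬p).
Premise 4, O(¬h → p), contraposes to O(¬p → h); with O(¬p) we get O(h).
Premise 10 is O(a → ¬h); contrapositively O(h → ¬a). Since O(h) holds, K gives O(¬a).
The contrapositive of premise 9 (O(k → a)) is O(¬a → ¬k), and O(¬a) is already established, so O(¬k).
Premise 7 is O(c → k); contrapositively O(¬k → ¬c). Since O(¬k) holds, K gives O(¬c).
Premises 1, 2, 5, 8, 11, 13 do not contribute to this derivation.
Thus O(¬c), which is F(c): c is forbidden.

Forbidden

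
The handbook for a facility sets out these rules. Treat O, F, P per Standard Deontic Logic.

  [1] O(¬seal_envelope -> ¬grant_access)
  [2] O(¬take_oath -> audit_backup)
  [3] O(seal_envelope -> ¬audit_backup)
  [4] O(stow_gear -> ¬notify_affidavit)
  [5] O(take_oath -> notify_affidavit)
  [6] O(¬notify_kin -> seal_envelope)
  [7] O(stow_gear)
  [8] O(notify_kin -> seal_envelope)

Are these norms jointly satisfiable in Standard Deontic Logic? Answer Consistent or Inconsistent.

By case analysis on notify_kin: premise 8 gives O(notify_kin -> seal_envelope) and premise 6 gives O(¬notify_kin -> seal_envelope), so O(seal_envelope) either way.
With premise 3, O(seal_envelope -> ¬audit_backup), the K-axiom yields O(¬audit_backup).
Premise 2, O(¬take_oath -> audit_backup), contraposes to O(¬audit_backup -> take_oath); with O(¬audit_backup) we get O(take_oath).
Applying K to premise 5 (O(take_oath -> notify_affidavit)) and O(take_oath) yields O(notify_affidavit).
Premise 4 is O(stow_gear -> ¬notify_affidavit); contrapositively O(notify_affidavit -> ¬stow_gear). Since O(notify_affidavit) holds, K gives O(¬stow_gear).
But premise 7 directly asserts O(stow_gear).
We now have both O(¬stow_gear) and O(stow_gear) — stow_gear is simultaneously obligatory and forbidden, violating the D-axiom.

Inconsistent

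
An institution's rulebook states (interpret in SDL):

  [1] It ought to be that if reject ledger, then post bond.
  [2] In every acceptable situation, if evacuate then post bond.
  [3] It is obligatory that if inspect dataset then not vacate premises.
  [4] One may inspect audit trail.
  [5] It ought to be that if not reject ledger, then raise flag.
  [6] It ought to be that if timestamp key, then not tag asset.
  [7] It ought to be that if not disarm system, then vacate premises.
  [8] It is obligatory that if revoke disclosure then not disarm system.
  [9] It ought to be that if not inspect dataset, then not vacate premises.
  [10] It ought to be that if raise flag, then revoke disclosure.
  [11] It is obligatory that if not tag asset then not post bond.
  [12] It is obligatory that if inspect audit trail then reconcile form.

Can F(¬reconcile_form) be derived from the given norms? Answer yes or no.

Premise 12 is O(inspect_audit_trail → reconcile_form), but O(inspect_audit_trail) is not derivable from the premises (the permission P(inspect_audit_trail) asserts only ¬O(¬inspect_audit_trail), not O(inspect_audit_trail)), so it does not yield O(reconcile_form).
No other premise forces O(reconcile_form). An ideal world satisfying every premise can still have ¬reconcile_form true, so F(¬reconcile_form) is not derivable.

No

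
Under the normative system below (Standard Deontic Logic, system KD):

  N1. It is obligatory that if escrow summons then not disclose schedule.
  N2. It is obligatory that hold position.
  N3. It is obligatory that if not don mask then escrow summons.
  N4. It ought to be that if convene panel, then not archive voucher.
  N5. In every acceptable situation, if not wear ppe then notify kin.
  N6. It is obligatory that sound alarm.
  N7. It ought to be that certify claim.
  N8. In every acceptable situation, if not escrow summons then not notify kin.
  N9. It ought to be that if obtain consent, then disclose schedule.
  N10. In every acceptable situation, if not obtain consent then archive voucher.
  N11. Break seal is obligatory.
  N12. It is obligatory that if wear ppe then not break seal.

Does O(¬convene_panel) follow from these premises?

Premise 11 gives O(break_seal).
The contrapositive of premise 12 (O(wear_ppe → ¬break_seal)) is O(break_seal → ¬wear_ppe), and O(break_seal) is already established, so O(¬wear_ppe).
Applying K to premise 5 (O(¬wear_ppe → notify_kin)) and O(¬wear_ppe) yields O(notify_kin).
Premise 8, O(¬escrow_summons → ¬notify_kin), contraposes to O(notify_kin → escrow_summons); with O(notify_kin) we get O(escrow_summons).
With premise 1, O(escrow_summons → ¬disclose_schedule), the K-axiom yields O(¬disclose_schedule).
The contrapositive of premise 9 (O(obtain_consent → disclose_schedule)) is O(¬disclose_schedule → ¬obtain_consent), and O(¬disclose_schedule) is already established, so O(¬obtain_consent).
Applying K to premise 10 (O(¬obtain_consent → archive_voucher)) and O(¬obtain_consent) yields O(archive_voucher).
The contrapositive of premise 4 (O(convene_panel → ¬archive_voucher)) is O(archive_voucher → ¬convene_panel), and O(archive_voucher) is already established, so O(¬convene_panel).
Premises 2, 3, 6, 7 do not contribute to this derivation.
So O(¬convene_panel) follows.

Yes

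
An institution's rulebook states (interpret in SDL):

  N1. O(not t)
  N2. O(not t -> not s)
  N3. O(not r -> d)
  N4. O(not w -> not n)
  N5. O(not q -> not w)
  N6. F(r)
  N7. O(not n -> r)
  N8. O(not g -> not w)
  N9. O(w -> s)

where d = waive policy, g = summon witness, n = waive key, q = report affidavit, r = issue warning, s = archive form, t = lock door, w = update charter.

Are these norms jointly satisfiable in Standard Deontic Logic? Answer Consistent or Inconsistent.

From premise 1 we have O(not t).
Premise 2 is O(not t -> not s); since O(not t), deontic closure gives O(not s).
The contrapositive of premise 9 (O(w -> s)) is O(not s -> not w), and O(not s) is already established, so O(not w).
Applying K to premise 4 (O(not w -> not n)) and O(not w) yields O(not n).
Premise 7 is O(not n -> r); since O(not n), deontic closure gives O(r).
But premise 6, F(r), means O(not r).
We now have both O(r) and O(not r) — r is simultaneously obligatory and forbidden, violating the D-axiom.

Inconsistent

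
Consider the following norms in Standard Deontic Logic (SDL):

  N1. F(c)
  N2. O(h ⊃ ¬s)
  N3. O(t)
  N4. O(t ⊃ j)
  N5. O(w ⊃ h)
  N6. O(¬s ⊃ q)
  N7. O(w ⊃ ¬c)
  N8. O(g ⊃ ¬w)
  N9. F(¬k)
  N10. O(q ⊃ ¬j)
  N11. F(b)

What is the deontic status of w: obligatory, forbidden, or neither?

From premise 3 we have O(t).
Premise 4 is O(t ⊃ j); since O(t), deontic closure gives O(j).
Premise 10 is O(q ⊃ ¬j); contrapositively O(j ⊃ ¬q). Since O(j) holds, K gives O(¬q).
Premise 6, O(¬s ⊃ q), contraposes to O(¬q ⊃ s); with O(¬q) we get O(s).
Premise 2 is O(h ⊃ ¬s); contrapositively O(s ⊃ ¬h). Since O(s) holds, K gives O(¬h).
Premise 5, O(w ⊃ h), contraposes to O(¬h ⊃ ¬w); with O(¬h) we get O(¬w).
Premises 1, 7, 8, 9, 11 do not contribute to this derivation.
Thus O(¬w), which is F(w): w is forbidden.

Forbidden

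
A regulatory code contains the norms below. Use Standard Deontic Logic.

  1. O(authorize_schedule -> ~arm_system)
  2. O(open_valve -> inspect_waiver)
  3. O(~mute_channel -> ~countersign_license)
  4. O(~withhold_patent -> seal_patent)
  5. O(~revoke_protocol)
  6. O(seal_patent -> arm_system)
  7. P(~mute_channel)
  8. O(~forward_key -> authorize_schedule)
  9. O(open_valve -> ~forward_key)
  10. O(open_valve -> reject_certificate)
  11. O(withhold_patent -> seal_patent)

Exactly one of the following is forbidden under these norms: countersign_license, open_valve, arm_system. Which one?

Premises 4 and 11 are O(~withhold_patent -> seal_patent) and O(withhold_patent -> seal_patent); every ideal world satisfies ~withhold_patent or withhold_patent, so in either case seal_patent holds — hence O(seal_patent).
From O(seal_patent) and premise 6, O(seal_patent -> arm_system), we obtain O(arm_system).
Premise 1 is O(authorize_schedule -> ~arm_system); contrapositively O(arm_system -> ~authorize_schedule). Since O(arm_system) holds, K gives O(~authorize_schedule).
Premise 8, O(~forward_key -> authorize_schedule), contraposes to O(~authorize_schedule -> forward_key); with O(~authorize_schedule) we get O(forward_key).
Premise 9, O(open_valve -> ~forward_key), contraposes to O(forward_key -> ~open_valve); with O(forward_key) we get O(~open_valve).
So O(~open_valve) holds, i.e. open_valve is forbidden. None of the other listed options is forbidden under the premises.

open_valve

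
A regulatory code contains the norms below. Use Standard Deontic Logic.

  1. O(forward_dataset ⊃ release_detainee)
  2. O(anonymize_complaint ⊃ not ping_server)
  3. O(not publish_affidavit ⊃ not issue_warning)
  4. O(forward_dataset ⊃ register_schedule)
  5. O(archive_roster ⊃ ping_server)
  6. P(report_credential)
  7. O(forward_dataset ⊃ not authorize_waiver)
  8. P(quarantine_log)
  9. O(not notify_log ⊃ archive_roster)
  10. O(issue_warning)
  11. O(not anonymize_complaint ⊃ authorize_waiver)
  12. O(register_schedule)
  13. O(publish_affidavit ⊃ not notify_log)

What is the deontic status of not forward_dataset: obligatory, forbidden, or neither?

Obligatory

From premise 10 we have O(issue_warning).
Premise 3 is O(not publish_affidavit ⊃ not issue_warning); contrapositively O(issue_warning ⊃ publish_affidavit). Since O(issue_warning) holds, K gives O(publish_affidavit).
With premise 13, O(publish_affidavit ⊃ not notify_log), the K-axiom yields O(not notify_log).
With premise 9, O(not notify_log ⊃ archive_roster), the K-axiom yields O(archive_roster).
Applying K to premise 5 (O(archive_roster ⊃ ping_server)) and O(archive_roster) yields O(ping_server).
Premise 2 is O(anonymize_complaint ⊃ not ping_server); contrapositively O(ping_server ⊃ not anonymize_complaint). Since O(ping_server) holds, K gives O(not anonymize_complaint).
Applying K to premise 11 (O(not anonymize_complaint ⊃ authorize_waiver)) and O(not anonymize_complaint) yields O(authorize_waiver).
Premise 7, O(forward_dataset ⊃ not authorize_waiver), contraposes to O(authorize_waiver ⊃ not forward_dataset); with O(authorize_waiver) we get O(not forward_dataset).
Premises 1, 4, 6, 8, 12 do not contribute to this derivation.
Hence not forward_dataset is obligatory.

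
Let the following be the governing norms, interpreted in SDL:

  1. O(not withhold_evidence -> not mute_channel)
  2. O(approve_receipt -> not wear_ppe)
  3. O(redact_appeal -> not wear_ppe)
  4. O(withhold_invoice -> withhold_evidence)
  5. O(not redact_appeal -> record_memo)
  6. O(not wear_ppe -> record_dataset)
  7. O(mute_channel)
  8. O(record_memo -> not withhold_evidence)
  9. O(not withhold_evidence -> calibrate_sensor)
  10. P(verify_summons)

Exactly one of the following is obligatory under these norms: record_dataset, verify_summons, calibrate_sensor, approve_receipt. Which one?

record_dataset

From premise 7 we have O(mute_channel).
Premise 1, O(not withhold_evidence -> not mute_channel), contraposes to O(mute_channel -> withhold_evidence); with O(mute_channel) we get O(withhold_evidence).
Premise 8, O(record_memo -> not withhold_evidence), contraposes to O(withhold_evidence -> not record_memo); with O(withhold_evidence) we get O(not record_memo).
The contrapositive of premise 5 (O(not redact_appeal -> record_memo)) is O(not record_memo -> redact_appeal), and O(not record_memo) is already established, so O(redact_appeal).
Applying K to premise 3 (O(redact_appeal -> not wear_ppe)) and O(redact_appeal) yields O(not wear_ppe).
Premise 6 is O(not wear_ppe -> record_dataset); since O(not wear_ppe), deontic closure gives O(record_dataset).
So O(record_dataset) holds — record_dataset is obligatory. None of the other listed options is made obligatory by any chain of premises.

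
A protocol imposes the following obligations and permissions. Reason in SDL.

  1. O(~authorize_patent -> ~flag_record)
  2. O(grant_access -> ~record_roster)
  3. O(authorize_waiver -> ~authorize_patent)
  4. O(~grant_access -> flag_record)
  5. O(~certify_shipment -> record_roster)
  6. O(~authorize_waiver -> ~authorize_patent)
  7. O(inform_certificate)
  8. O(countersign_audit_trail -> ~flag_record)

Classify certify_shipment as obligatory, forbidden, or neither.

Obligatory

By case analysis on authorize_waiver: premise 3 gives O(authorize_waiver -> ~authorize_patent) and premise 6 gives O(~authorize_waiver -> ~authorize_patent), so O(~authorize_patent) either way.
Applying K to premise 1 (O(~authorize_patent -> ~flag_record)) and O(~authorize_patent) yields O(~flag_record).
The contrapositive of premise 4 (O(~grant_access -> flag_record)) is O(~flag_record -> grant_access), and O(~flag_record) is already established, so O(grant_access).
Applying K to premise 2 (O(grant_access -> ~record_roster)) and O(grant_access) yields O(~record_roster).
The contrapositive of premise 5 (O(~certify_shipment -> record_roster)) is O(~record_roster -> certify_shipment), and O(~record_roster) is already established, so O(certify_shipment).
Premises 7, 8 do not contribute to this derivation.
Hence certify_shipment is obligatory.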